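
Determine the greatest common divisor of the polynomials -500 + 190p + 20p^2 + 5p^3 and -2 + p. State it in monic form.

-2 + p

Apply the Euclidean algorithm:
  5p^3 + 20p^2 + 190p - 500 = (5p^2 + 30p + 250)(p - 2) + (0)
The last nonzero remainder p - 2 is already monic.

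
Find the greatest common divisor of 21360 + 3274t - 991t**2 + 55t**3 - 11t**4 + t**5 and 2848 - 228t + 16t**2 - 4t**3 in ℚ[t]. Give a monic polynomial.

-712 + 57t - 4t**2 + t**3

Repeated division with remainder:
  t**5 - 11t**4 + 55t**3 - 991t**2 + 3274t + 21360 = (-(1/4)t**2 + (7/4)t + 15/2)(-4t**3 + 16t**2 - 228t + 2848) + (0)
Last nonzero remainder: -4t**3 + 16t**2 - 228t + 2848. Dividing through by -4 gives the monic gcd t**3 - 4t**2 + 57t - 712.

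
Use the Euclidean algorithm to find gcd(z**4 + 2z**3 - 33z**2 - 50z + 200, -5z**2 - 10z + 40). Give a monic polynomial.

z**2 + 2z - 8

By polynomial division,
  z**4 + 2z**3 - 33z**2 - 50z + 200 = (-(1/5)z**2 + 5)(-5z**2 - 10z + 40) + (0)
Last nonzero remainder: -5z**2 - 10z + 40. Dividing through by -5 gives the monic gcd z**2 + 2z - 8.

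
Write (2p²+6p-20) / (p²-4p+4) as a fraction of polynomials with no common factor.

(2p+10)/(p-2)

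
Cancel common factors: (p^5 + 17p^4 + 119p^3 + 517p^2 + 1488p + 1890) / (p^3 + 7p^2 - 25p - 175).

(p^3 + 5p^2 + 24p + 54)/(p - 5)

Repeated division with remainder:
  p^5 + 17p^4 + 119p^3 + 517p^2 + 1488p + 1890 = (p^2 + 10p + 74)(p^3 + 7p^2 - 25p - 175) + (424p^2 + 5088p + 14840)
  p^3 + 7p^2 - 25p - 175 = ((1/424)p - 5/424)(424p^2 + 5088p + 14840) + (0)
Last nonzero remainder: 424p^2 + 5088p + 14840. Dividing through by 424 gives the monic gcd p^2 + 12p + 35.
Cancel p^2 + 12p + 35 from numerator and denominator to get the reduced form.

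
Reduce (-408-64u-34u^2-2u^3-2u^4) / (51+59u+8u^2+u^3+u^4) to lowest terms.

(-24-8u-2u^2)/(3+4u+u^2)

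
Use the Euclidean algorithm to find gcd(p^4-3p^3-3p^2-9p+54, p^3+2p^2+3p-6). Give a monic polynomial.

Apply the Euclidean algorithm:
  p^4-3p^3-3p^2-9p+54 = (p-5)(p^3+2p^2+3p-6) + (4p^2+12p+24)
  p^3+2p^2+3p-6 = ((1/4)p-1/4)(4p^2+12p+24) + (0)
Last nonzero remainder: 4p^2+12p+24. Dividing through by 4 gives the monic gcd p^2+3p+6.

p^2+3p+6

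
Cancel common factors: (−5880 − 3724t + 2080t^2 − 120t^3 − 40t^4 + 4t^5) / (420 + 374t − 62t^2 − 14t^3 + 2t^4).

(−70 + 4t + 2t^2)/(5 + t)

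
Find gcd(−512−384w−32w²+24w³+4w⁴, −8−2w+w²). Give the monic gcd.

−8−2w+w²

Apply the Euclidean algorithm:
  4w⁴+24w³−32w²−384w−512 = (4w²+32w+64)(w²−2w−8) + (0)
The last nonzero remainder w²−2w−8 is already monic.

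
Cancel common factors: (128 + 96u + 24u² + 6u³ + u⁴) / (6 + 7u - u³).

By polynomial division,
  u⁴ + 6u³ + 24u² + 96u + 128 = (-u - 6)(-u³ + 7u + 6) + (31u² + 144u + 164)
  -u³ + 7u + 6 = (-(1/31)u + 144/961)(31u² + 144u + 164) + (-(8925/961)u - 17850/961)
  31u² + 144u + 164 = (-(29791/8925)u - 78802/8925)(-(8925/961)u - 17850/961) + (0)
Last nonzero remainder: -(8925/961)u - 17850/961. Dividing through by -8925/961 gives the monic gcd u + 2.
Cancel u + 2 from numerator and denominator to get the reduced form.

(-64 - 16u - 4u² - u³)/(-3 - 2u + u²)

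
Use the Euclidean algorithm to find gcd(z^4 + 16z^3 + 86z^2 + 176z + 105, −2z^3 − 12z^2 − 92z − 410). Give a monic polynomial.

Euclidean algorithm in ℚ[z]:
  z^4 + 16z^3 + 86z^2 + 176z + 105 = (−(1/2)z − 5)(−2z^3 − 12z^2 − 92z − 410) + (−20z^2 − 489z − 1945)
  −2z^3 − 12z^2 − 92z − 410 = ((1/10)z − 369/200)(−20z^2 − 489z − 1945) + (−(159941/200)z − 159941/40)
  −20z^2 − 489z − 1945 = ((4000/159941)z + 77800/159941)(−(159941/200)z − 159941/40) + (0)
Last nonzero remainder: −(159941/200)z − 159941/40. Dividing through by −159941/200 gives the monic gcd z + 5.

z + 5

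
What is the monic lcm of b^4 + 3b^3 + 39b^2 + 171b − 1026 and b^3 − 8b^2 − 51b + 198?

By polynomial division,
  b^4 + 3b^3 + 39b^2 + 171b − 1026 = (b + 11)(b^3 − 8b^2 − 51b + 198) + (178b^2 + 534b − 3204)
  b^3 − 8b^2 − 51b + 198 = ((1/178)b − 11/178)(178b^2 + 534b − 3204) + (0)
Last nonzero remainder: 178b^2 + 534b − 3204. Dividing through by 178 gives the monic gcd b^2 + 3b − 18.
Then lcm(f, g) = f·g / gcd(f, g); expanding and making the result monic gives the answer.

b^5 − 8b^4 + 6b^3 − 258b^2 − 2907b + 11286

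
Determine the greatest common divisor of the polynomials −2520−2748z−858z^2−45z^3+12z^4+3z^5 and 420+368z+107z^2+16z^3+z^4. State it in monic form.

Repeated division with remainder:
  3z^5+12z^4−45z^3−858z^2−2748z−2520 = (3z−36)(z^4+16z^3+107z^2+368z+420) + (210z^3+1890z^2+9240z+12600)
  z^4+16z^3+107z^2+368z+420 = ((1/210)z+1/30)(210z^3+1890z^2+9240z+12600) + (0)
Last nonzero remainder: 210z^3+1890z^2+9240z+12600. Dividing through by 210 gives the monic gcd z^3+9z^2+44z+60.

60+44z+9z^2+z^3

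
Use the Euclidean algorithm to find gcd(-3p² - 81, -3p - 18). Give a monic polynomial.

1

Apply the Euclidean algorithm:
  -3p² - 81 = (p - 6)(-3p - 18) + (-189)
  -3p - 18 = ((1/63)p + 2/21)(-189) + (0)
The last nonzero remainder is the constant -189, so the polynomials are coprime and gcd = 1.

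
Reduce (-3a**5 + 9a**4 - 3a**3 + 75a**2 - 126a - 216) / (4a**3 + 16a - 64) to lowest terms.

(-3a**3 + 15a**2 - 9a - 27)/(4a - 8)

Euclidean algorithm in ℚ[a]:
  -3a**5 + 9a**4 - 3a**3 + 75a**2 - 126a - 216 = (-(3/4)a**2 + (9/4)a + 9/4)(4a**3 + 16a - 64) + (-9a**2 - 18a - 72)
  4a**3 + 16a - 64 = (-(4/9)a + 8/9)(-9a**2 - 18a - 72) + (0)
Last nonzero remainder: -9a**2 - 18a - 72. Dividing through by -9 gives the monic gcd a**2 + 2a + 8.
Cancel a**2 + 2a + 8 from numerator and denominator to get the reduced form.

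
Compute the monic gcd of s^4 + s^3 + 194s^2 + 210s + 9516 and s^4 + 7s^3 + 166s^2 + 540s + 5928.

Apply the Euclidean algorithm:
  s^4 + s^3 + 194s^2 + 210s + 9516 = (s^4 + 7s^3 + 166s^2 + 540s + 5928) + (-6s^3 + 28s^2 - 330s + 3588)
  s^4 + 7s^3 + 166s^2 + 540s + 5928 = (-(1/6)s - 35/18)(-6s^3 + 28s^2 - 330s + 3588) + ((1489/9)s^2 + (1489/3)s + 38714/3)
  -6s^3 + 28s^2 - 330s + 3588 = (-(54/1489)s + 414/1489)((1489/9)s^2 + (1489/3)s + 38714/3) + (0)
Last nonzero remainder: (1489/9)s^2 + (1489/3)s + 38714/3. Dividing through by 1489/9 gives the monic gcd s^2 + 3s + 78.

s^2 + 3s + 78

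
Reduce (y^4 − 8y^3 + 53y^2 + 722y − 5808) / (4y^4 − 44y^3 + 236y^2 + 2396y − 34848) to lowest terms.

(y − 6)/(4y − 36)

Euclidean algorithm in ℚ[y]:
  y^4 − 8y^3 + 53y^2 + 722y − 5808 = (1/4)(4y^4 − 44y^3 + 236y^2 + 2396y − 34848) + (3y^3 − 6y^2 + 123y + 2904)
  4y^4 − 44y^3 + 236y^2 + 2396y − 34848 = ((4/3)y − 12)(3y^3 − 6y^2 + 123y + 2904) + (0)
Last nonzero remainder: 3y^3 − 6y^2 + 123y + 2904. Dividing through by 3 gives the monic gcd y^3 − 2y^2 + 41y + 968.
Cancel y^3 − 2y^2 + 41y + 968 from numerator and denominator to get the reduced form.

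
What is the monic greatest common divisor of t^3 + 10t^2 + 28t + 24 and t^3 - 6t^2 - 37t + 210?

Euclidean algorithm in ℚ[t]:
  t^3 + 10t^2 + 28t + 24 = (t^3 - 6t^2 - 37t + 210) + (16t^2 + 65t - 186)
  t^3 - 6t^2 - 37t + 210 = ((1/16)t - 161/256)(16t^2 + 65t - 186) + ((3969/256)t + 11907/128)
  16t^2 + 65t - 186 = ((4096/3969)t - 7936/3969)((3969/256)t + 11907/128) + (0)
Last nonzero remainder: (3969/256)t + 11907/128. Dividing through by 3969/256 gives the monic gcd t + 6.

t + 6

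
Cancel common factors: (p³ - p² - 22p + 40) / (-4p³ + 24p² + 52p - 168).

Repeated division with remainder:
  p³ - p² - 22p + 40 = (-1/4)(-4p³ + 24p² + 52p - 168) + (5p² - 9p - 2)
  -4p³ + 24p² + 52p - 168 = (-(4/5)p + 84/25)(5p² - 9p - 2) + ((2016/25)p - 4032/25)
  5p² - 9p - 2 = ((125/2016)p + 25/2016)((2016/25)p - 4032/25) + (0)
Last nonzero remainder: (2016/25)p - 4032/25. Dividing through by 2016/25 gives the monic gcd p - 2.
Cancel p - 2 from numerator and denominator to get the reduced form.

(-p² - p + 20)/(4p² - 16p - 84)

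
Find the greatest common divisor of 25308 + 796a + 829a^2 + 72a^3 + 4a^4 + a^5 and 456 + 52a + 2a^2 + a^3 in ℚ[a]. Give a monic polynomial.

76 - 4a + a^2

Repeated division with remainder:
  a^5 + 4a^4 + 72a^3 + 829a^2 + 796a + 25308 = (a^2 + 2a + 16)(a^3 + 2a^2 + 52a + 456) + (237a^2 - 948a + 18012)
  a^3 + 2a^2 + 52a + 456 = ((1/237)a + 2/79)(237a^2 - 948a + 18012) + (0)
Last nonzero remainder: 237a^2 - 948a + 18012. Dividing through by 237 gives the monic gcd a^2 - 4a + 76.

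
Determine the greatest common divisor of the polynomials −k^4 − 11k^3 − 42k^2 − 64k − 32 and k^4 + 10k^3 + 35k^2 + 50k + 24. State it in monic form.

By polynomial division,
  −k^4 − 11k^3 − 42k^2 − 64k − 32 = (−1)(k^4 + 10k^3 + 35k^2 + 50k + 24) + (−k^3 − 7k^2 − 14k − 8)
  k^4 + 10k^3 + 35k^2 + 50k + 24 = (−k − 3)(−k^3 − 7k^2 − 14k − 8) + (0)
Last nonzero remainder: −k^3 − 7k^2 − 14k − 8. Dividing through by −1 gives the monic gcd k^3 + 7k^2 + 14k + 8.

k^3 + 7k^2 + 14k + 8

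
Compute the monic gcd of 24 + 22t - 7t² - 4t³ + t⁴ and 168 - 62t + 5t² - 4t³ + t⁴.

12 - 7t + t²

Apply the Euclidean algorithm:
  t⁴ - 4t³ - 7t² + 22t + 24 = (t⁴ - 4t³ + 5t² - 62t + 168) + (-12t² + 84t - 144)
  t⁴ - 4t³ + 5t² - 62t + 168 = (-(1/12)t² - (1/4)t - 7/6)(-12t² + 84t - 144) + (0)
Last nonzero remainder: -12t² + 84t - 144. Dividing through by -12 gives the monic gcd t² - 7t + 12.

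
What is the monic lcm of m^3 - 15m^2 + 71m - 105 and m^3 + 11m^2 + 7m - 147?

m^5 - m^4 - 90m^3 + 154m^2 + 2009m - 5145

Euclidean algorithm in ℚ[m]:
  m^3 - 15m^2 + 71m - 105 = (m^3 + 11m^2 + 7m - 147) + (-26m^2 + 64m + 42)
  m^3 + 11m^2 + 7m - 147 = (-(1/26)m - 175/338)(-26m^2 + 64m + 42) + ((7056/169)m - 21168/169)
  -26m^2 + 64m + 42 = (-(2197/3528)m - 169/504)((7056/169)m - 21168/169) + (0)
Last nonzero remainder: (7056/169)m - 21168/169. Dividing through by 7056/169 gives the monic gcd m - 3.
Then lcm(f, g) = f·g / gcd(f, g); expanding and making the result monic gives the answer.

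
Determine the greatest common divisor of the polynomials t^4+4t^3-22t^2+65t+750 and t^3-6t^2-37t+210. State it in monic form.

Repeated division with remainder:
  t^4+4t^3-22t^2+65t+750 = (t+10)(t^3-6t^2-37t+210) + (75t^2+225t-1350)
  t^3-6t^2-37t+210 = ((1/75)t-3/25)(75t^2+225t-1350) + (8t+48)
  75t^2+225t-1350 = ((75/8)t-225/8)(8t+48) + (0)
Last nonzero remainder: 8t+48. Dividing through by 8 gives the monic gcd t+6.

t+6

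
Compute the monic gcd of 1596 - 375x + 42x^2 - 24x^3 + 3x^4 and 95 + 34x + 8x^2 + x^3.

By polynomial division,
  3x^4 - 24x^3 + 42x^2 - 375x + 1596 = (3x - 48)(x^3 + 8x^2 + 34x + 95) + (324x^2 + 972x + 6156)
  x^3 + 8x^2 + 34x + 95 = ((1/324)x + 5/324)(324x^2 + 972x + 6156) + (0)
Last nonzero remainder: 324x^2 + 972x + 6156. Dividing through by 324 gives the monic gcd x^2 + 3x + 19.

19 + 3x + x^2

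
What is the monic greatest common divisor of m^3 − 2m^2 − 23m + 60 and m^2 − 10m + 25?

1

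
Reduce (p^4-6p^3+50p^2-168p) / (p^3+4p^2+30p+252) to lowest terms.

(p^2-4p)/(p+6)

Repeated division with remainder:
  p^4-6p^3+50p^2-168p = (p-10)(p^3+4p^2+30p+252) + (60p^2-120p+2520)
  p^3+4p^2+30p+252 = ((1/60)p+1/10)(60p^2-120p+2520) + (0)
Last nonzero remainder: 60p^2-120p+2520. Dividing through by 60 gives the monic gcd p^2-2p+42.
Cancel p^2-2p+42 from numerator and denominator to get the reduced form.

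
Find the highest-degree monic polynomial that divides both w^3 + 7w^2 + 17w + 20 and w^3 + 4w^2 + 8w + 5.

w^2 + 3w + 5

Repeated division with remainder:
  w^3 + 7w^2 + 17w + 20 = (w^3 + 4w^2 + 8w + 5) + (3w^2 + 9w + 15)
  w^3 + 4w^2 + 8w + 5 = ((1/3)w + 1/3)(3w^2 + 9w + 15) + (0)
Last nonzero remainder: 3w^2 + 9w + 15. Dividing through by 3 gives the monic gcd w^2 + 3w + 5.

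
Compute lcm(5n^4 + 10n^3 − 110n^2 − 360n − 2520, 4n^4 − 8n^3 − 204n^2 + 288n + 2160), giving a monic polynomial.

n^6 − 41n^4 − 58n^3 − 30n^2 + 2088n + 7560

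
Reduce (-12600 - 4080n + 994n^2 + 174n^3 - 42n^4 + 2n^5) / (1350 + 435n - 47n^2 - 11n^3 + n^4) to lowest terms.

(420 + 38n - 28n^2 + 2n^3)/(-45 - 4n + n^2)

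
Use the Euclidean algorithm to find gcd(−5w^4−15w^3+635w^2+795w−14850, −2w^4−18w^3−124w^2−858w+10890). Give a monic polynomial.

w^2+6w−55

Euclidean algorithm in ℚ[w]:
  −5w^4−15w^3+635w^2+795w−14850 = (5/2)(−2w^4−18w^3−124w^2−858w+10890) + (30w^3+945w^2+2940w−42075)
  −2w^4−18w^3−124w^2−858w+10890 = (−(1/15)w+3/2)(30w^3+945w^2+2940w−42075) + (−(2691/2)w^2−8073w+148005/2)
  30w^3+945w^2+2940w−42075 = (−(20/897)w−170/299)(−(2691/2)w^2−8073w+148005/2) + (0)
Last nonzero remainder: −(2691/2)w^2−8073w+148005/2. Dividing through by −2691/2 gives the monic gcd w^2+6w−55.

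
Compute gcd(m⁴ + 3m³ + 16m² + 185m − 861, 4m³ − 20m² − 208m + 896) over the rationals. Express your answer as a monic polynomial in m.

m + 7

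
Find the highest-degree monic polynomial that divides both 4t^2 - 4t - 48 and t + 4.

Apply the Euclidean algorithm:
  4t^2 - 4t - 48 = (4t - 20)(t + 4) + (32)
  t + 4 = ((1/32)t + 1/8)(32) + (0)
The last nonzero remainder is the constant 32, so the polynomials are coprime and gcd = 1.

1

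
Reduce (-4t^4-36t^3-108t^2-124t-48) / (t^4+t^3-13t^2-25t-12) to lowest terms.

(-4t-16)/(t-4)

By polynomial division,
  -4t^4-36t^3-108t^2-124t-48 = (-4)(t^4+t^3-13t^2-25t-12) + (-32t^3-160t^2-224t-96)
  t^4+t^3-13t^2-25t-12 = (-(1/32)t+1/8)(-32t^3-160t^2-224t-96) + (0)
Last nonzero remainder: -32t^3-160t^2-224t-96. Dividing through by -32 gives the monic gcd t^3+5t^2+7t+3.
Cancel t^3+5t^2+7t+3 from numerator and denominator to get the reduced form.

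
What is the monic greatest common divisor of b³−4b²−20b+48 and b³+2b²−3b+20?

b+4

Apply the Euclidean algorithm:
  b³−4b²−20b+48 = (b³+2b²−3b+20) + (−6b²−17b+28)
  b³+2b²−3b+20 = (−(1/6)b+5/36)(−6b²−17b+28) + ((145/36)b+145/9)
  −6b²−17b+28 = (−(216/145)b+252/145)((145/36)b+145/9) + (0)
Last nonzero remainder: (145/36)b+145/9. Dividing through by 145/36 gives the monic gcd b+4.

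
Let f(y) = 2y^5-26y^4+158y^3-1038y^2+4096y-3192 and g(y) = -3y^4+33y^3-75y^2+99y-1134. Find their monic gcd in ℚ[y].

Apply the Euclidean algorithm:
  2y^5-26y^4+158y^3-1038y^2+4096y-3192 = (-(2/3)y+4/3)(-3y^4+33y^3-75y^2+99y-1134) + (64y^3-872y^2+3208y-1680)
  -3y^4+33y^3-75y^2+99y-1134 = (-(3/64)y-63/512)(64y^3-872y^2+3208y-1680) + (-(2043/64)y^2+(26559/64)y-42903/32)
  64y^3-872y^2+3208y-1680 = (-(4096/2043)y+2560/2043)(-(2043/64)y^2+(26559/64)y-42903/32) + (0)
Last nonzero remainder: -(2043/64)y^2+(26559/64)y-42903/32. Dividing through by -2043/64 gives the monic gcd y^2-13y+42.

y^2-13y+42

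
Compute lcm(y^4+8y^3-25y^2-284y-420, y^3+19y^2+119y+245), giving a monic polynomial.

Euclidean algorithm in ℚ[y]:
  y^4+8y^3-25y^2-284y-420 = (y-11)(y^3+19y^2+119y+245) + (65y^2+780y+2275)
  y^3+19y^2+119y+245 = ((1/65)y+7/65)(65y^2+780y+2275) + (0)
Last nonzero remainder: 65y^2+780y+2275. Dividing through by 65 gives the monic gcd y^2+12y+35.
Then lcm(f, g) = f·g / gcd(f, g); expanding and making the result monic gives the answer.

y^5+15y^4+31y^3-459y^2-2408y-2940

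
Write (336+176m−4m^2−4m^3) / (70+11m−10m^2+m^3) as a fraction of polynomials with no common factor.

(−24−4m)/(−5+m)

Apply the Euclidean algorithm:
  −4m^3−4m^2+176m+336 = (−4)(m^3−10m^2+11m+70) + (−44m^2+220m+616)
  m^3−10m^2+11m+70 = (−(1/44)m+5/44)(−44m^2+220m+616) + (0)
Last nonzero remainder: −44m^2+220m+616. Dividing through by −44 gives the monic gcd m^2−5m−14.
Cancel m^2−5m−14 from numerator and denominator to get the reduced form.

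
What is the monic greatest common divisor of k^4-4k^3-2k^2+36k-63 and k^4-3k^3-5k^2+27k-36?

k^2-9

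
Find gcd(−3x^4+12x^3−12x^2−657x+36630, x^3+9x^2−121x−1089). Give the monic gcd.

Repeated division with remainder:
  −3x^4+12x^3−12x^2−657x+36630 = (−3x+39)(x^3+9x^2−121x−1089) + (−726x^2+795x+79101)
  x^3+9x^2−121x−1089 = (−(1/726)x−2443/175692)(−726x^2+795x+79101) + (−(58035/58564)x+58035/5324)
  −726x^2+795x+79101 = ((14172488/19345)x+140377908/19345)(−(58035/58564)x+58035/5324) + (0)
Last nonzero remainder: −(58035/58564)x+58035/5324. Dividing through by −58035/58564 gives the monic gcd x−11.

x−11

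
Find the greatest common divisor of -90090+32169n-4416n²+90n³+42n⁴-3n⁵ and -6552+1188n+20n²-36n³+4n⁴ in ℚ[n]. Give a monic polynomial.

-273+95n-15n²+n³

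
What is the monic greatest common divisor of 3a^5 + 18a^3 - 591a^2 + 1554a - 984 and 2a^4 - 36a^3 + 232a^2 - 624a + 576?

a^2 - 6a + 8

Repeated division with remainder:
  3a^5 + 18a^3 - 591a^2 + 1554a - 984 = ((3/2)a + 27)(2a^4 - 36a^3 + 232a^2 - 624a + 576) + (642a^3 - 5919a^2 + 17538a - 16536)
  2a^4 - 36a^3 + 232a^2 - 624a + 576 = ((1/321)a - 1879/68694)(642a^3 - 5919a^2 + 17538a - 16536) + ((354025/22898)a^2 - (1062075/11449)a + 1416100/11449)
  642a^3 - 5919a^2 + 17538a - 16536 = ((14700516/354025)a - 47330166/354025)((354025/22898)a^2 - (1062075/11449)a + 1416100/11449) + (0)
Last nonzero remainder: (354025/22898)a^2 - (1062075/11449)a + 1416100/11449. Dividing through by 354025/22898 gives the monic gcd a^2 - 6a + 8.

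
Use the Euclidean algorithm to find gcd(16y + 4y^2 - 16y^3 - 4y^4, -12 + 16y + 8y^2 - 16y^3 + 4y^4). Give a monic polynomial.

-1 + y^2

By polynomial division,
  -4y^4 - 16y^3 + 4y^2 + 16y = (-1)(4y^4 - 16y^3 + 8y^2 + 16y - 12) + (-32y^3 + 12y^2 + 32y - 12)
  4y^4 - 16y^3 + 8y^2 + 16y - 12 = (-(1/8)y + 29/64)(-32y^3 + 12y^2 + 32y - 12) + ((105/16)y^2 - 105/16)
  -32y^3 + 12y^2 + 32y - 12 = (-(512/105)y + 64/35)((105/16)y^2 - 105/16) + (0)
Last nonzero remainder: (105/16)y^2 - 105/16. Dividing through by 105/16 gives the monic gcd y^2 - 1.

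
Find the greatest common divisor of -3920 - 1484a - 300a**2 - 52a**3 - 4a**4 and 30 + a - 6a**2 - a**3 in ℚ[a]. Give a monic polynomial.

5 + a

Euclidean algorithm in ℚ[a]:
  -4a**4 - 52a**3 - 300a**2 - 1484a - 3920 = (4a + 28)(-a**3 - 6a**2 + a + 30) + (-136a**2 - 1632a - 4760)
  -a**3 - 6a**2 + a + 30 = ((1/136)a - 3/68)(-136a**2 - 1632a - 4760) + (-36a - 180)
  -136a**2 - 1632a - 4760 = ((34/9)a + 238/9)(-36a - 180) + (0)
Last nonzero remainder: -36a - 180. Dividing through by -36 gives the monic gcd a + 5.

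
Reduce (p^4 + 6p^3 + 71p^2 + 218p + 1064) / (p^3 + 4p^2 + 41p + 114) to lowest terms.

By polynomial division,
  p^4 + 6p^3 + 71p^2 + 218p + 1064 = (p + 2)(p^3 + 4p^2 + 41p + 114) + (22p^2 + 22p + 836)
  p^3 + 4p^2 + 41p + 114 = ((1/22)p + 3/22)(22p^2 + 22p + 836) + (0)
Last nonzero remainder: 22p^2 + 22p + 836. Dividing through by 22 gives the monic gcd p^2 + p + 38.
Cancel p^2 + p + 38 from numerator and denominator to get the reduced form.

(p^2 + 5p + 28)/(p + 3)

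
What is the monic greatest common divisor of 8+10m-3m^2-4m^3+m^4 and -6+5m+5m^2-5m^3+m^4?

-2-m+m^2

By polynomial division,
  m^4-4m^3-3m^2+10m+8 = (m^4-5m^3+5m^2+5m-6) + (m^3-8m^2+5m+14)
  m^4-5m^3+5m^2+5m-6 = (m+3)(m^3-8m^2+5m+14) + (24m^2-24m-48)
  m^3-8m^2+5m+14 = ((1/24)m-7/24)(24m^2-24m-48) + (0)
Last nonzero remainder: 24m^2-24m-48. Dividing through by 24 gives the monic gcd m^2-m-2.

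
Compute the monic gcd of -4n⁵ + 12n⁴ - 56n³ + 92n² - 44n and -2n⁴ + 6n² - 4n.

Repeated division with remainder:
  -4n⁵ + 12n⁴ - 56n³ + 92n² - 44n = (2n - 6)(-2n⁴ + 6n² - 4n) + (-68n³ + 136n² - 68n)
  -2n⁴ + 6n² - 4n = ((1/34)n + 1/17)(-68n³ + 136n² - 68n) + (0)
Last nonzero remainder: -68n³ + 136n² - 68n. Dividing through by -68 gives the monic gcd n³ - 2n² + n.

n³ - 2n² + n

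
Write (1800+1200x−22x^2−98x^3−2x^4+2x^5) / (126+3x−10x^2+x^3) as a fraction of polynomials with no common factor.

Repeated division with remainder:
  2x^5−2x^4−98x^3−22x^2+1200x+1800 = (2x^2+18x+76)(x^3−10x^2+3x+126) + (432x^2−1296x−7776)
  x^3−10x^2+3x+126 = ((1/432)x−7/432)(432x^2−1296x−7776) + (0)
Last nonzero remainder: 432x^2−1296x−7776. Dividing through by 432 gives the monic gcd x^2−3x−18.
Cancel x^2−3x−18 from numerator and denominator to get the reduced form.

(−100−50x+4x^2+2x^3)/(−7+x)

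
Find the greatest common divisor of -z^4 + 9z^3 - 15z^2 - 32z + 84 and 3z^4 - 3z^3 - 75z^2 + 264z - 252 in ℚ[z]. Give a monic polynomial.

z^2 - 5z + 7

Apply the Euclidean algorithm:
  -z^4 + 9z^3 - 15z^2 - 32z + 84 = (-1/3)(3z^4 - 3z^3 - 75z^2 + 264z - 252) + (8z^3 - 40z^2 + 56z)
  3z^4 - 3z^3 - 75z^2 + 264z - 252 = ((3/8)z + 3/2)(8z^3 - 40z^2 + 56z) + (-36z^2 + 180z - 252)
  8z^3 - 40z^2 + 56z = (-(2/9)z)(-36z^2 + 180z - 252) + (0)
Last nonzero remainder: -36z^2 + 180z - 252. Dividing through by -36 gives the monic gcd z^2 - 5z + 7.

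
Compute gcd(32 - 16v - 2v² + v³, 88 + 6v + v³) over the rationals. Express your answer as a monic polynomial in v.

Repeated division with remainder:
  v³ - 2v² - 16v + 32 = (v³ + 6v + 88) + (-2v² - 22v - 56)
  v³ + 6v + 88 = (-(1/2)v + 11/2)(-2v² - 22v - 56) + (99v + 396)
  -2v² - 22v - 56 = (-(2/99)v - 14/99)(99v + 396) + (0)
Last nonzero remainder: 99v + 396. Dividing through by 99 gives the monic gcd v + 4.

4 + v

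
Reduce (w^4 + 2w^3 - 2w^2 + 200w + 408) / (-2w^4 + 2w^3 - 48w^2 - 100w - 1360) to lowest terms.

(-w^2 - 8w - 12)/(2w^2 + 10w + 40)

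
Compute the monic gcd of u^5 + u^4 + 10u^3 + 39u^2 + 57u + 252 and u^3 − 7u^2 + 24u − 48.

u^2 − 3u + 12

Euclidean algorithm in ℚ[u]:
  u^5 + u^4 + 10u^3 + 39u^2 + 57u + 252 = (u^2 + 8u + 42)(u^3 − 7u^2 + 24u − 48) + (189u^2 − 567u + 2268)
  u^3 − 7u^2 + 24u − 48 = ((1/189)u − 4/189)(189u^2 − 567u + 2268) + (0)
Last nonzero remainder: 189u^2 − 567u + 2268. Dividing through by 189 gives the monic gcd u^2 − 3u + 12.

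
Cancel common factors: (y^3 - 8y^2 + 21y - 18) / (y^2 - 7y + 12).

(y^2 - 5y + 6)/(y - 4)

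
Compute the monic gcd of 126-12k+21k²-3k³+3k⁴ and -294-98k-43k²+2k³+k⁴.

6+2k+k²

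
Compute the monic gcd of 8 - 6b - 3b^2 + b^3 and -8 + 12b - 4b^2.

-1 + b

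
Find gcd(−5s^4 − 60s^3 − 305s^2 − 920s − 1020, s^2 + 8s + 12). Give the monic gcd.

s^2 + 8s + 12

By polynomial division,
  −5s^4 − 60s^3 − 305s^2 − 920s − 1020 = (−5s^2 − 20s − 85)(s^2 + 8s + 12) + (0)
The last nonzero remainder s^2 + 8s + 12 is already monic.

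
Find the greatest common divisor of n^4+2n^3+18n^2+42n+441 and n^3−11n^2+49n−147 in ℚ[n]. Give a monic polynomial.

Repeated division with remainder:
  n^4+2n^3+18n^2+42n+441 = (n+13)(n^3−11n^2+49n−147) + (112n^2−448n+2352)
  n^3−11n^2+49n−147 = ((1/112)n−1/16)(112n^2−448n+2352) + (0)
Last nonzero remainder: 112n^2−448n+2352. Dividing through by 112 gives the monic gcd n^2−4n+21.

n^2−4n+21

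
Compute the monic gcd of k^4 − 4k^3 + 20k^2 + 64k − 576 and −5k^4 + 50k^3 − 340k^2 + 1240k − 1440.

k^3 − 8k^2 + 52k − 144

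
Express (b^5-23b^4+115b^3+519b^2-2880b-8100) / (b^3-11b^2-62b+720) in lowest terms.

(b^3-4b^2-51b-90)/(b+8)

Repeated division with remainder:
  b^5-23b^4+115b^3+519b^2-2880b-8100 = (b^2-12b+45)(b^3-11b^2-62b+720) + (-450b^2+8550b-40500)
  b^3-11b^2-62b+720 = (-(1/450)b-4/225)(-450b^2+8550b-40500) + (0)
Last nonzero remainder: -450b^2+8550b-40500. Dividing through by -450 gives the monic gcd b^2-19b+90.
Cancel b^2-19b+90 from numerator and denominator to get the reduced form.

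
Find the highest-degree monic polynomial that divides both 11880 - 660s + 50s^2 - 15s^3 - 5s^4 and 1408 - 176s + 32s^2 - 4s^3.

Apply the Euclidean algorithm:
  -5s^4 - 15s^3 + 50s^2 - 660s + 11880 = ((5/4)s + 55/4)(-4s^3 + 32s^2 - 176s + 1408) + (-170s^2 - 7480)
  -4s^3 + 32s^2 - 176s + 1408 = ((2/85)s - 16/85)(-170s^2 - 7480) + (0)
Last nonzero remainder: -170s^2 - 7480. Dividing through by -170 gives the monic gcd s^2 + 44.

44 + s^2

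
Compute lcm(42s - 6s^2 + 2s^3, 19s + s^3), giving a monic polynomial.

399s - 57s^2 + 40s^3 - 3s^4 + s^5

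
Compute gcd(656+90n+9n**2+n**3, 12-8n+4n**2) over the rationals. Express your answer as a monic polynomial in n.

1

By polynomial division,
  n**3+9n**2+90n+656 = ((1/4)n+11/4)(4n**2-8n+12) + (109n+623)
  4n**2-8n+12 = ((4/109)n-3364/11881)(109n+623) + (2238344/11881)
  109n+623 = ((1295029/2238344)n+7401863/2238344)(2238344/11881) + (0)
The last nonzero remainder is the constant 2238344/11881, so the polynomials are coprime and gcd = 1.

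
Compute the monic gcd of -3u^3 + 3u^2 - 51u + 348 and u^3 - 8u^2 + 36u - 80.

u - 4

By polynomial division,
  -3u^3 + 3u^2 - 51u + 348 = (-3)(u^3 - 8u^2 + 36u - 80) + (-21u^2 + 57u + 108)
  u^3 - 8u^2 + 36u - 80 = (-(1/21)u + 37/147)(-21u^2 + 57u + 108) + ((1313/49)u - 5252/49)
  -21u^2 + 57u + 108 = (-(1029/1313)u - 1323/1313)((1313/49)u - 5252/49) + (0)
Last nonzero remainder: (1313/49)u - 5252/49. Dividing through by 1313/49 gives the monic gcd u - 4.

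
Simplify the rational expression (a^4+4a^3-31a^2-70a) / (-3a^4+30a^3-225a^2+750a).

Euclidean algorithm in ℚ[a]:
  a^4+4a^3-31a^2-70a = (-1/3)(-3a^4+30a^3-225a^2+750a) + (14a^3-106a^2+180a)
  -3a^4+30a^3-225a^2+750a = (-(3/14)a+51/98)(14a^3-106a^2+180a) + (-(6432/49)a^2+(32160/49)a)
  14a^3-106a^2+180a = (-(343/3216)a+147/536)(-(6432/49)a^2+(32160/49)a) + (0)
Last nonzero remainder: -(6432/49)a^2+(32160/49)a. Dividing through by -6432/49 gives the monic gcd a^2-5a.
Cancel a^2-5a from numerator and denominator to get the reduced form.

(-a^2-9a-14)/(3a^2-15a+150)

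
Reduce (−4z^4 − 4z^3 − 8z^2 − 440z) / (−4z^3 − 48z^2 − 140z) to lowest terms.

(z^2 − 4z + 22)/(z + 7)

By polynomial division,
  −4z^4 − 4z^3 − 8z^2 − 440z = (z − 11)(−4z^3 − 48z^2 − 140z) + (−396z^2 − 1980z)
  −4z^3 − 48z^2 − 140z = ((1/99)z + 7/99)(−396z^2 − 1980z) + (0)
Last nonzero remainder: −396z^2 − 1980z. Dividing through by −396 gives the monic gcd z^2 + 5z.
Cancel z^2 + 5z from numerator and denominator to get the reduced form.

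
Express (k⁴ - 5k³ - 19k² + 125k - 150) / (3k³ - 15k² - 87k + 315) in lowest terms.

(k² - 7k + 10)/(3k - 21)

Repeated division with remainder:
  k⁴ - 5k³ - 19k² + 125k - 150 = ((1/3)k)(3k³ - 15k² - 87k + 315) + (10k² + 20k - 150)
  3k³ - 15k² - 87k + 315 = ((3/10)k - 21/10)(10k² + 20k - 150) + (0)
Last nonzero remainder: 10k² + 20k - 150. Dividing through by 10 gives the monic gcd k² + 2k - 15.
Cancel k² + 2k - 15 from numerator and denominator to get the reduced form.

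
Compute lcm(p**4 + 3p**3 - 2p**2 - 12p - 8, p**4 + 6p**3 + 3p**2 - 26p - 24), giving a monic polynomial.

Apply the Euclidean algorithm:
  p**4 + 3p**3 - 2p**2 - 12p - 8 = (p**4 + 6p**3 + 3p**2 - 26p - 24) + (-3p**3 - 5p**2 + 14p + 16)
  p**4 + 6p**3 + 3p**2 - 26p - 24 = (-(1/3)p - 13/9)(-3p**3 - 5p**2 + 14p + 16) + ((4/9)p**2 - (4/9)p - 8/9)
  -3p**3 - 5p**2 + 14p + 16 = (-(27/4)p - 18)((4/9)p**2 - (4/9)p - 8/9) + (0)
Last nonzero remainder: (4/9)p**2 - (4/9)p - 8/9. Dividing through by 4/9 gives the monic gcd p**2 - p - 2.
Then lcm(f, g) = f·g / gcd(f, g); expanding and making the result monic gives the answer.

p**6 + 10p**5 + 31p**4 + 10p**3 - 116p**2 - 200p - 96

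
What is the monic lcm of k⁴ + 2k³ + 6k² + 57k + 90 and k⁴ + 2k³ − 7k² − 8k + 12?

k⁶ − k⁵ + 2k⁴ + 43k³ − 69k² − 156k + 180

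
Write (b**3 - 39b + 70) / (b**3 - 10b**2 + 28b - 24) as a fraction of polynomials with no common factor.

(b**2 + 2b - 35)/(b**2 - 8b + 12)

Apply the Euclidean algorithm:
  b**3 - 39b + 70 = (b**3 - 10b**2 + 28b - 24) + (10b**2 - 67b + 94)
  b**3 - 10b**2 + 28b - 24 = ((1/10)b - 33/100)(10b**2 - 67b + 94) + (-(351/100)b + 351/50)
  10b**2 - 67b + 94 = (-(1000/351)b + 4700/351)(-(351/100)b + 351/50) + (0)
Last nonzero remainder: -(351/100)b + 351/50. Dividing through by -351/100 gives the monic gcd b - 2.
Cancel b - 2 from numerator and denominator to get the reduced form.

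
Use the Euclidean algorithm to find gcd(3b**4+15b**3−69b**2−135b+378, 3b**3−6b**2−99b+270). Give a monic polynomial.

Repeated division with remainder:
  3b**4+15b**3−69b**2−135b+378 = (b+7)(3b**3−6b**2−99b+270) + (72b**2+288b−1512)
  3b**3−6b**2−99b+270 = ((1/24)b−1/4)(72b**2+288b−1512) + (36b−108)
  72b**2+288b−1512 = (2b+14)(36b−108) + (0)
Last nonzero remainder: 36b−108. Dividing through by 36 gives the monic gcd b−3.

b−3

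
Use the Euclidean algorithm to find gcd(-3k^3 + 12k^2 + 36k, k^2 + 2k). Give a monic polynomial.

Repeated division with remainder:
  -3k^3 + 12k^2 + 36k = (-3k + 18)(k^2 + 2k) + (0)
The last nonzero remainder k^2 + 2k is already monic.

k^2 + 2k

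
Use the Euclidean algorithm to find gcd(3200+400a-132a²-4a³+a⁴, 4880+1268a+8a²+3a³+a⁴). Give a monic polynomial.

40+14a+a²

Repeated division with remainder:
  a⁴-4a³-132a²+400a+3200 = (a⁴+3a³+8a²+1268a+4880) + (-7a³-140a²-868a-1680)
  a⁴+3a³+8a²+1268a+4880 = (-(1/7)a+17/7)(-7a³-140a²-868a-1680) + (224a²+3136a+8960)
  -7a³-140a²-868a-1680 = (-(1/32)a-3/16)(224a²+3136a+8960) + (0)
Last nonzero remainder: 224a²+3136a+8960. Dividing through by 224 gives the monic gcd a²+14a+40.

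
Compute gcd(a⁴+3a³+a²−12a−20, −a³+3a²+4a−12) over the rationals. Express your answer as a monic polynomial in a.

a²−4

Repeated division with remainder:
  a⁴+3a³+a²−12a−20 = (−a−6)(−a³+3a²+4a−12) + (23a²−92)
  −a³+3a²+4a−12 = (−(1/23)a+3/23)(23a²−92) + (0)
Last nonzero remainder: 23a²−92. Dividing through by 23 gives the monic gcd a²−4.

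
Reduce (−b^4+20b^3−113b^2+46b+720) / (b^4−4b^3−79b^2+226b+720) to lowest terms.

Repeated division with remainder:
  −b^4+20b^3−113b^2+46b+720 = (−1)(b^4−4b^3−79b^2+226b+720) + (16b^3−192b^2+272b+1440)
  b^4−4b^3−79b^2+226b+720 = ((1/16)b+1/2)(16b^3−192b^2+272b+1440) + (0)
Last nonzero remainder: 16b^3−192b^2+272b+1440. Dividing through by 16 gives the monic gcd b^3−12b^2+17b+90.
Cancel b^3−12b^2+17b+90 from numerator and denominator to get the reduced form.

(−b+8)/(b+8)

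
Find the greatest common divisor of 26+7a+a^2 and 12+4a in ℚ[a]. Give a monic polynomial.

1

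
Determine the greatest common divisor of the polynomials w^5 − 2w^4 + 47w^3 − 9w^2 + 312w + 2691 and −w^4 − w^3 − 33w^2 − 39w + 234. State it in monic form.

w^3 + 3w^2 + 39w + 117

Euclidean algorithm in ℚ[w]:
  w^5 − 2w^4 + 47w^3 − 9w^2 + 312w + 2691 = (−w + 3)(−w^4 − w^3 − 33w^2 − 39w + 234) + (17w^3 + 51w^2 + 663w + 1989)
  −w^4 − w^3 − 33w^2 − 39w + 234 = (−(1/17)w + 2/17)(17w^3 + 51w^2 + 663w + 1989) + (0)
Last nonzero remainder: 17w^3 + 51w^2 + 663w + 1989. Dividing through by 17 gives the monic gcd w^3 + 3w^2 + 39w + 117.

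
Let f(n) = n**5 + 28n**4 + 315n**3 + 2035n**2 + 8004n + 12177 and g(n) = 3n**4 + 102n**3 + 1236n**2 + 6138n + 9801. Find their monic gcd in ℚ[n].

Apply the Euclidean algorithm:
  n**5 + 28n**4 + 315n**3 + 2035n**2 + 8004n + 12177 = ((1/3)n - 2)(3n**4 + 102n**3 + 1236n**2 + 6138n + 9801) + (107n**3 + 2461n**2 + 17013n + 31779)
  3n**4 + 102n**3 + 1236n**2 + 6138n + 9801 = ((3/107)n + 33/107)(107n**3 + 2461n**2 + 17013n + 31779) + (0)
Last nonzero remainder: 107n**3 + 2461n**2 + 17013n + 31779. Dividing through by 107 gives the monic gcd n**3 + 23n**2 + 159n + 297.

n**3 + 23n**2 + 159n + 297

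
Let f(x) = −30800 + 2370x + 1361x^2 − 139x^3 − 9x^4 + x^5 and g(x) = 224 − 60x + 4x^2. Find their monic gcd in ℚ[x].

56 − 15x + x^2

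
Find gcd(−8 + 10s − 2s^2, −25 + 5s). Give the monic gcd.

1

Apply the Euclidean algorithm:
  −2s^2 + 10s − 8 = (−(2/5)s)(5s − 25) + (−8)
  5s − 25 = (−(5/8)s + 25/8)(−8) + (0)
The last nonzero remainder is the constant −8, so the polynomials are coprime and gcd = 1.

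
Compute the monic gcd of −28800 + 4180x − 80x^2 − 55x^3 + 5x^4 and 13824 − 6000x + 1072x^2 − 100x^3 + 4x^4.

64 − 10x + x^2

Repeated division with remainder:
  5x^4 − 55x^3 − 80x^2 + 4180x − 28800 = (5/4)(4x^4 − 100x^3 + 1072x^2 − 6000x + 13824) + (70x^3 − 1420x^2 + 11680x − 46080)
  4x^4 − 100x^3 + 1072x^2 − 6000x + 13824 = ((2/35)x − 66/245)(70x^3 − 1420x^2 + 11680x − 46080) + ((1080/49)x^2 − (10800/49)x + 69120/49)
  70x^3 − 1420x^2 + 11680x − 46080 = ((343/108)x − 98/3)((1080/49)x^2 − (10800/49)x + 69120/49) + (0)
Last nonzero remainder: (1080/49)x^2 − (10800/49)x + 69120/49. Dividing through by 1080/49 gives the monic gcd x^2 − 10x + 64.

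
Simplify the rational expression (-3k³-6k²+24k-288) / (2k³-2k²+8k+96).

(-3k-18)/(2k+6)

Euclidean algorithm in ℚ[k]:
  -3k³-6k²+24k-288 = (-3/2)(2k³-2k²+8k+96) + (-9k²+36k-144)
  2k³-2k²+8k+96 = (-(2/9)k-2/3)(-9k²+36k-144) + (0)
Last nonzero remainder: -9k²+36k-144. Dividing through by -9 gives the monic gcd k²-4k+16.
Cancel k²-4k+16 from numerator and denominator to get the reduced form.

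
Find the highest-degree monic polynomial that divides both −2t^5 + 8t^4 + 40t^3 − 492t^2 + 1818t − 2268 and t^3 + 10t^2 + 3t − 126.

t^2 + 4t − 21

Euclidean algorithm in ℚ[t]:
  −2t^5 + 8t^4 + 40t^3 − 492t^2 + 1818t − 2268 = (−2t^2 + 28t − 234)(t^3 + 10t^2 + 3t − 126) + (1512t^2 + 6048t − 31752)
  t^3 + 10t^2 + 3t − 126 = ((1/1512)t + 1/252)(1512t^2 + 6048t − 31752) + (0)
Last nonzero remainder: 1512t^2 + 6048t − 31752. Dividing through by 1512 gives the monic gcd t^2 + 4t − 21.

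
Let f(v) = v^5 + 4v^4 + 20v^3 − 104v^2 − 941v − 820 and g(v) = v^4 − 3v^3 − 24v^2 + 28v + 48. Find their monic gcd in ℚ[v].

v^2 + 5v + 4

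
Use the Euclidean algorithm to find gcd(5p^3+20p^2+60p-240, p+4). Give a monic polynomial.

Apply the Euclidean algorithm:
  5p^3+20p^2+60p-240 = (5p^2+60)(p+4) + (-480)
  p+4 = (-(1/480)p-1/120)(-480) + (0)
The last nonzero remainder is the constant -480, so the polynomials are coprime and gcd = 1.

1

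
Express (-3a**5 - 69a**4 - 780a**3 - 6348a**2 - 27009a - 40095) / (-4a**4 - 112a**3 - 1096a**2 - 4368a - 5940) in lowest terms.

By polynomial division,
  -3a**5 - 69a**4 - 780a**3 - 6348a**2 - 27009a - 40095 = ((3/4)a - 15/4)(-4a**4 - 112a**3 - 1096a**2 - 4368a - 5940) + (-378a**3 - 7182a**2 - 38934a - 62370)
  -4a**4 - 112a**3 - 1096a**2 - 4368a - 5940 = ((2/189)a + 2/21)(-378a**3 - 7182a**2 - 38934a - 62370) + (0)
Last nonzero remainder: -378a**3 - 7182a**2 - 38934a - 62370. Dividing through by -378 gives the monic gcd a**3 + 19a**2 + 103a + 165.
Cancel a**3 + 19a**2 + 103a + 165 from numerator and denominator to get the reduced form.

(3a**2 + 12a + 243)/(4a + 36)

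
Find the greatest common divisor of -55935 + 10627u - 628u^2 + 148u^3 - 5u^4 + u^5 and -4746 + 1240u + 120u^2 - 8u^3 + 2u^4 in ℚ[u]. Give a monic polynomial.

By polynomial division,
  u^5 - 5u^4 + 148u^3 - 628u^2 + 10627u - 55935 = ((1/2)u - 1/2)(2u^4 - 8u^3 + 120u^2 + 1240u - 4746) + (84u^3 - 1188u^2 + 13620u - 58308)
  2u^4 - 8u^3 + 120u^2 + 1240u - 4746 = ((1/42)u + 71/294)(84u^3 - 1188u^2 + 13620u - 58308) + ((4048/49)u^2 - (32384/49)u + 457424/49)
  84u^3 - 1188u^2 + 13620u - 58308 = ((1029/1012)u - 6321/1012)((4048/49)u^2 - (32384/49)u + 457424/49) + (0)
Last nonzero remainder: (4048/49)u^2 - (32384/49)u + 457424/49. Dividing through by 4048/49 gives the monic gcd u^2 - 8u + 113.

113 - 8u + u^2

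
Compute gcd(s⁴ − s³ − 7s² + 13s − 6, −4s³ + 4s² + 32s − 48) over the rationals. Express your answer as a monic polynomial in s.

Repeated division with remainder:
  s⁴ − s³ − 7s² + 13s − 6 = (−(1/4)s)(−4s³ + 4s² + 32s − 48) + (s² + s − 6)
  −4s³ + 4s² + 32s − 48 = (−4s + 8)(s² + s − 6) + (0)
The last nonzero remainder s² + s − 6 is already monic.

s² + s − 6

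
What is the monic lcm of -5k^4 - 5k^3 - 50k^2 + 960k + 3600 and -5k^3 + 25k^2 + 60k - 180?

Apply the Euclidean algorithm:
  -5k^4 - 5k^3 - 50k^2 + 960k + 3600 = (k + 6)(-5k^3 + 25k^2 + 60k - 180) + (-260k^2 + 780k + 4680)
  -5k^3 + 25k^2 + 60k - 180 = ((1/52)k - 1/26)(-260k^2 + 780k + 4680) + (0)
Last nonzero remainder: -260k^2 + 780k + 4680. Dividing through by -260 gives the monic gcd k^2 - 3k - 18.
Then lcm(f, g) = f·g / gcd(f, g); expanding and making the result monic gives the answer.

k^5 - k^4 + 8k^3 - 212k^2 - 336k + 1440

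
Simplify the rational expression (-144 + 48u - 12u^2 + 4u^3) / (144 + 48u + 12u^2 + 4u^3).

Apply the Euclidean algorithm:
  4u^3 - 12u^2 + 48u - 144 = (4u^3 + 12u^2 + 48u + 144) + (-24u^2 - 288)
  4u^3 + 12u^2 + 48u + 144 = (-(1/6)u - 1/2)(-24u^2 - 288) + (0)
Last nonzero remainder: -24u^2 - 288. Dividing through by -24 gives the monic gcd u^2 + 12.
Cancel u^2 + 12 from numerator and denominator to get the reduced form.

(-3 + u)/(3 + u)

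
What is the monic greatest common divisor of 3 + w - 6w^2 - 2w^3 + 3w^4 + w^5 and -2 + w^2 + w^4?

-1 + w^2

By polynomial division,
  w^5 + 3w^4 - 2w^3 - 6w^2 + w + 3 = (w + 3)(w^4 + w^2 - 2) + (-3w^3 - 9w^2 + 3w + 9)
  w^4 + w^2 - 2 = (-(1/3)w + 1)(-3w^3 - 9w^2 + 3w + 9) + (11w^2 - 11)
  -3w^3 - 9w^2 + 3w + 9 = (-(3/11)w - 9/11)(11w^2 - 11) + (0)
Last nonzero remainder: 11w^2 - 11. Dividing through by 11 gives the monic gcd w^2 - 1.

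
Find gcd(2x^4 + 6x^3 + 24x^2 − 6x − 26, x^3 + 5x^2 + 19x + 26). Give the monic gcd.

Apply the Euclidean algorithm:
  2x^4 + 6x^3 + 24x^2 − 6x − 26 = (2x − 4)(x^3 + 5x^2 + 19x + 26) + (6x^2 + 18x + 78)
  x^3 + 5x^2 + 19x + 26 = ((1/6)x + 1/3)(6x^2 + 18x + 78) + (0)
Last nonzero remainder: 6x^2 + 18x + 78. Dividing through by 6 gives the monic gcd x^2 + 3x + 13.

x^2 + 3x + 13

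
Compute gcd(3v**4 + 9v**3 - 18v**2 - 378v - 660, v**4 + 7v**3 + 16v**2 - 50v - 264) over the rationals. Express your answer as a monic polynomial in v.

Euclidean algorithm in ℚ[v]:
  3v**4 + 9v**3 - 18v**2 - 378v - 660 = (3)(v**4 + 7v**3 + 16v**2 - 50v - 264) + (-12v**3 - 66v**2 - 228v + 132)
  v**4 + 7v**3 + 16v**2 - 50v - 264 = (-(1/12)v - 1/8)(-12v**3 - 66v**2 - 228v + 132) + (-(45/4)v**2 - (135/2)v - 495/2)
  -12v**3 - 66v**2 - 228v + 132 = ((16/15)v - 8/15)(-(45/4)v**2 - (135/2)v - 495/2) + (0)
Last nonzero remainder: -(45/4)v**2 - (135/2)v - 495/2. Dividing through by -45/4 gives the monic gcd v**2 + 6v + 22.

v**2 + 6v + 22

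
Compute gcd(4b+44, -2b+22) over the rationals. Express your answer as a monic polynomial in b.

1

By polynomial division,
  4b+44 = (-2)(-2b+22) + (88)
  -2b+22 = (-(1/44)b+1/4)(88) + (0)
The last nonzero remainder is the constant 88, so the polynomials are coprime and gcd = 1.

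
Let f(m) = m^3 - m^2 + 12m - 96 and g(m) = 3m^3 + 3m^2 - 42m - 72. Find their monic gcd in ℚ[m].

m - 4

Apply the Euclidean algorithm:
  m^3 - m^2 + 12m - 96 = (1/3)(3m^3 + 3m^2 - 42m - 72) + (-2m^2 + 26m - 72)
  3m^3 + 3m^2 - 42m - 72 = (-(3/2)m - 21)(-2m^2 + 26m - 72) + (396m - 1584)
  -2m^2 + 26m - 72 = (-(1/198)m + 1/22)(396m - 1584) + (0)
Last nonzero remainder: 396m - 1584. Dividing through by 396 gives the monic gcd m - 4.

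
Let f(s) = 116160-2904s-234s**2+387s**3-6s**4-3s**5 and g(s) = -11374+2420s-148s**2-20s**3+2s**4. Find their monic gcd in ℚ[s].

-121+s**2

By polynomial division,
  -3s**5-6s**4+387s**3-234s**2-2904s+116160 = (-(3/2)s-18)(2s**4-20s**3-148s**2+2420s-11374) + (-195s**3+732s**2+23595s-88572)
  2s**4-20s**3-148s**2+2420s-11374 = (-(2/195)s+812/12675)(-195s**3+732s**2+23595s-88572) + ((199022/4225)s**2-24081662/4225)
  -195s**3+732s**2+23595s-88572 = (-(823875/199022)s+1546350/99511)((199022/4225)s**2-24081662/4225) + (0)
Last nonzero remainder: (199022/4225)s**2-24081662/4225. Dividing through by 199022/4225 gives the monic gcd s**2-121.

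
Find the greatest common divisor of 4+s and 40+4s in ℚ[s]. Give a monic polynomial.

1

By polynomial division,
  s+4 = (1/4)(4s+40) + (-6)
  4s+40 = (-(2/3)s-20/3)(-6) + (0)
The last nonzero remainder is the constant -6, so the polynomials are coprime and gcd = 1.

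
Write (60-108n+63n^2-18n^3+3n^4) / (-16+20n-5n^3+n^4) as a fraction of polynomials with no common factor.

Euclidean algorithm in ℚ[n]:
  3n^4-18n^3+63n^2-108n+60 = (3)(n^4-5n^3+20n-16) + (-3n^3+63n^2-168n+108)
  n^4-5n^3+20n-16 = (-(1/3)n-16/3)(-3n^3+63n^2-168n+108) + (280n^2-840n+560)
  -3n^3+63n^2-168n+108 = (-(3/280)n+27/140)(280n^2-840n+560) + (0)
Last nonzero remainder: 280n^2-840n+560. Dividing through by 280 gives the monic gcd n^2-3n+2.
Cancel n^2-3n+2 from numerator and denominator to get the reduced form.

(30-9n+3n^2)/(-8-2n+n^2)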